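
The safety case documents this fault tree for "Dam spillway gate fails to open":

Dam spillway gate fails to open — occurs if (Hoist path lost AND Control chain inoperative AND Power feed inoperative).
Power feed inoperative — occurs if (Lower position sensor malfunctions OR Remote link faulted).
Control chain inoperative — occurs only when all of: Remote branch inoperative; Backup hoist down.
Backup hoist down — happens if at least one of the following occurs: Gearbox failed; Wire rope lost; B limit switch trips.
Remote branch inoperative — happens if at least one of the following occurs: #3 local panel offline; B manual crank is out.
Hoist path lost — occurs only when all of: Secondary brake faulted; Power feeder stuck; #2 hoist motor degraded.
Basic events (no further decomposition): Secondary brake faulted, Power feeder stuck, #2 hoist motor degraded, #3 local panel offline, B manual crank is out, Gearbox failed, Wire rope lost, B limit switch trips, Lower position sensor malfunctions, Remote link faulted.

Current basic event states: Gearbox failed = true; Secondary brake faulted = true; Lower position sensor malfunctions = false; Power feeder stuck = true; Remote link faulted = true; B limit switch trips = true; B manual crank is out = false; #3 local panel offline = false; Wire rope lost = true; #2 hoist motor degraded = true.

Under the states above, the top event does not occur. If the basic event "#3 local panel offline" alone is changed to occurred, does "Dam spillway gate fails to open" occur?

Counterfactual: set "#3 local panel offline" to occurred.
Hoist path lost [AND]: Secondary brake faulted=occurs, Power feeder stuck=occurs, #2 hoist motor degraded=occurs → all inputs occur → occurs.
Remote branch inoperative [OR]: #3 local panel offline=occurs, B manual crank is out=not → at least one input occurs → occurs.
Backup hoist down [OR]: Gearbox failed=occurs, Wire rope lost=occurs, B limit switch trips=occurs → at least one input occurs → occurs.
Control chain inoperative [AND]: Remote branch inoperative=occurs, Backup hoist down=occurs → all inputs occur → occurs.
Power feed inoperative [OR]: Lower position sensor malfunctions=not, Remote link faulted=occurs → at least one input occurs → occurs.
Dam spillway gate fails to open [AND]: Hoist path lost=occurs, Control chain inoperative=occurs, Power feed inoperative=occurs → all inputs occur → occurs.

Yes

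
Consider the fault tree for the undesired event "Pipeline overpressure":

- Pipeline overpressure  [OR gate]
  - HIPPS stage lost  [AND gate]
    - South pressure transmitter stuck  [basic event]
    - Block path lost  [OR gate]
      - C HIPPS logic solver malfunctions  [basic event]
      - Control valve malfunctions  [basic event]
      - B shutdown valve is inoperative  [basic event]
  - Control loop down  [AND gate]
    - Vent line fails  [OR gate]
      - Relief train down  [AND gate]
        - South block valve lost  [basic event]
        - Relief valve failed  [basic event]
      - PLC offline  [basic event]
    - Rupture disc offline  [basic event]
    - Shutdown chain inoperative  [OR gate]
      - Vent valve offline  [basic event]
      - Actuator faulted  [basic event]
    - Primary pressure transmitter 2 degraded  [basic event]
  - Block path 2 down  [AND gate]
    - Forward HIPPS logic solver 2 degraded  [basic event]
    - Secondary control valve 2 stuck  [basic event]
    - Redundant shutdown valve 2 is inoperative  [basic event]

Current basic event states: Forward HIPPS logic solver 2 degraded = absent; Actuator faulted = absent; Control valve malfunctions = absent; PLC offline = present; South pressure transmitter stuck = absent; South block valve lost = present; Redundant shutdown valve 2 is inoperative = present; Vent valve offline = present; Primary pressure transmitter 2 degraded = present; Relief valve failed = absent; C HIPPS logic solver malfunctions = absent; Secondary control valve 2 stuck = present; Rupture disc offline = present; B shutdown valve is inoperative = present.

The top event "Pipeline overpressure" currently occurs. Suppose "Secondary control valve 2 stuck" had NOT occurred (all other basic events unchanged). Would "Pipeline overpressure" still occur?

Yes

Counterfactual: set "Secondary control valve 2 stuck" to not occurred.
Block path lost [OR]: C HIPPS logic solver malfunctions=not, Control valve malfunctions=not, B shutdown valve is inoperative=occurs → at least one input occurs → occurs.
HIPPS stage lost [AND]: South pressure transmitter stuck=not, Block path lost=occurs → not all inputs occur → does not occur.
Relief train down [AND]: South block valve lost=occurs, Relief valve failed=not → not all inputs occur → does not occur.
Vent line fails [OR]: Relief train down=not, PLC offline=occurs → at least one input occurs → occurs.
Shutdown chain inoperative [OR]: Vent valve offline=occurs, Actuator faulted=not → at least one input occurs → occurs.
Control loop down [AND]: Vent line fails=occurs, Rupture disc offline=occurs, Shutdown chain inoperative=occurs, Primary pressure transmitter 2 degraded=occurs → all inputs occur → occurs.
Block path 2 down [AND]: Forward HIPPS logic solver 2 degraded=not, Secondary control valve 2 stuck=not, Redundant shutdown valve 2 is inoperative=occurs → not all inputs occur → does not occur.
Pipeline overpressure [OR]: HIPPS stage lost=not, Control loop down=occurs, Block path 2 down=not → at least one input occurs → occurs.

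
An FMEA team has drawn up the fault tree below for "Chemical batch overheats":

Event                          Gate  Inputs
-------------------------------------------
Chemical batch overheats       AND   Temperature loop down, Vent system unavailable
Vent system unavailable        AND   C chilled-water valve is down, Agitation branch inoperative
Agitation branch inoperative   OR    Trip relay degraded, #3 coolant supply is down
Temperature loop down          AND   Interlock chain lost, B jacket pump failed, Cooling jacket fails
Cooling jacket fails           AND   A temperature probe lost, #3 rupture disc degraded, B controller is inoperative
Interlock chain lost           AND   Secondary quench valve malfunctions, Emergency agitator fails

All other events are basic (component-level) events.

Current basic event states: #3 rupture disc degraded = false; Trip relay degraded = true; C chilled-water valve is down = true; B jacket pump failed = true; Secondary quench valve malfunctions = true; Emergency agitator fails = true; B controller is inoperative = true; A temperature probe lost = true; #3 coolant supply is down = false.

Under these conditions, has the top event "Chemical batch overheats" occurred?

Interlock chain lost [AND]: Secondary quench valve malfunctions=occurs, Emergency agitator fails=occurs → all inputs occur → occurs.
Cooling jacket fails [AND]: A temperature probe lost=occurs, #3 rupture disc degraded=not, B controller is inoperative=occurs → not all inputs occur → does not occur.
Temperature loop down [AND]: Interlock chain lost=occurs, B jacket pump failed=occurs, Cooling jacket fails=not → not all inputs occur → does not occur.
Agitation branch inoperative [OR]: Trip relay degraded=occurs, #3 coolant supply is down=not → at least one input occurs → occurs.
Vent system unavailable [AND]: C chilled-water valve is down=occurs, Agitation branch inoperative=occurs → all inputs occur → occurs.
Chemical batch overheats [AND]: Temperature loop down=not, Vent system unavailable=occurs → not all inputs occur → does not occur.

No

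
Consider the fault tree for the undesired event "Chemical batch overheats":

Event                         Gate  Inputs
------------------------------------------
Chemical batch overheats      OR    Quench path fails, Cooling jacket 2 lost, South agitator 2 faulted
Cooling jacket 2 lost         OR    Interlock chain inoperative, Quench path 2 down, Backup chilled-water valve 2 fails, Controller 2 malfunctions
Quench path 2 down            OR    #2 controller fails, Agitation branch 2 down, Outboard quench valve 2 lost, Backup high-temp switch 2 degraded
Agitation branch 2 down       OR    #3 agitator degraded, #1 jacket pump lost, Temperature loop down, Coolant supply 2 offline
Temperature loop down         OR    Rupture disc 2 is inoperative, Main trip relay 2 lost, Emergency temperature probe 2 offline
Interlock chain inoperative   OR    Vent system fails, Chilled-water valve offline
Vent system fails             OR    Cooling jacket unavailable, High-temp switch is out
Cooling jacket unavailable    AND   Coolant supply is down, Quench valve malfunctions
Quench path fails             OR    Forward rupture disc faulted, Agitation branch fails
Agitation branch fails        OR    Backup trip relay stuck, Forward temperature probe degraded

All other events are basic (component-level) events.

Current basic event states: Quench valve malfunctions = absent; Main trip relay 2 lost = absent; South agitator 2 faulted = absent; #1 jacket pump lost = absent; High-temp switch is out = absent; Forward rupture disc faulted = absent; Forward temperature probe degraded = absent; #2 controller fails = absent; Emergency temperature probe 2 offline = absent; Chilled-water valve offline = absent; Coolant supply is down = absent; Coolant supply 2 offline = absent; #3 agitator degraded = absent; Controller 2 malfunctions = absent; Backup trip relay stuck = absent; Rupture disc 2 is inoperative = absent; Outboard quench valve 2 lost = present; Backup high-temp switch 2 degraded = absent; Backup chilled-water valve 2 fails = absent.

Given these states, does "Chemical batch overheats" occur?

Yes

Agitation branch fails [OR]: Backup trip relay stuck=not, Forward temperature probe degraded=not → no input occurs → does not occur.
Quench path fails [OR]: Forward rupture disc faulted=not, Agitation branch fails=not → no input occurs → does not occur.
Cooling jacket unavailable [AND]: Coolant supply is down=not, Quench valve malfunctions=not → not all inputs occur → does not occur.
Vent system fails [OR]: Cooling jacket unavailable=not, High-temp switch is out=not → no input occurs → does not occur.
Interlock chain inoperative [OR]: Vent system fails=not, Chilled-water valve offline=not → no input occurs → does not occur.
Temperature loop down [OR]: Rupture disc 2 is inoperative=not, Main trip relay 2 lost=not, Emergency temperature probe 2 offline=not → no input occurs → does not occur.
Agitation branch 2 down [OR]: #3 agitator degraded=not, #1 jacket pump lost=not, Temperature loop down=not, Coolant supply 2 offline=not → no input occurs → does not occur.
Quench path 2 down [OR]: #2 controller fails=not, Agitation branch 2 down=not, Outboard quench valve 2 lost=occurs, Backup high-temp switch 2 degraded=not → at least one input occurs → occurs.
Cooling jacket 2 lost [OR]: Interlock chain inoperative=not, Quench path 2 down=occurs, Backup chilled-water valve 2 fails=not, Controller 2 malfunctions=not → at least one input occurs → occurs.
Chemical batch overheats [OR]: Quench path fails=not, Cooling jacket 2 lost=occurs, South agitator 2 faulted=not → at least one input occurs → occurs.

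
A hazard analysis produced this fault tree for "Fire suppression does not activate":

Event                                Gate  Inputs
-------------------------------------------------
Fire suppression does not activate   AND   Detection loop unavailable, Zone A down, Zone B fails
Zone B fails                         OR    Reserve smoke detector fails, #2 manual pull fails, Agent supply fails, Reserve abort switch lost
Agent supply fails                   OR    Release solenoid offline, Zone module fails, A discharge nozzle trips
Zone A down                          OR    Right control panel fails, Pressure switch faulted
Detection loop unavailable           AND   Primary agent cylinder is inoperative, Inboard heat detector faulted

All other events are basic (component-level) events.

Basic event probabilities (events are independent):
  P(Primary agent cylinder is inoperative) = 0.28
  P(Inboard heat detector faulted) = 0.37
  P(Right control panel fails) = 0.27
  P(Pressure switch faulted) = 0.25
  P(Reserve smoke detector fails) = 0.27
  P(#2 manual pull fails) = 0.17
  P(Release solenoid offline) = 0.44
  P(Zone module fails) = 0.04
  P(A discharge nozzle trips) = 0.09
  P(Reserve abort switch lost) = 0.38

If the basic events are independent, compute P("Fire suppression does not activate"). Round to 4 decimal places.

P(Detection loop unavailable) [AND] = 0.28 × 0.37 = 0.103600
P(Zone A down) [OR] = 1 − (1−0.27) × (1−0.25) = 0.452500
P(Agent supply fails) [OR] = 1 − (1−0.44) × (1−0.04) × (1−0.09) = 0.510784
P(Zone B fails) [OR] = 1 − (1−0.27) × (1−0.17) × (1−0.510784) × (1−0.38) = 0.816222
P(Fire suppression does not activate) [AND] = 0.103600 × 0.452500 × 0.816222 = 0.038264
Rounded to 4 decimal places: P(Fire suppression does not activate) ≈ 0.0383.

0.0383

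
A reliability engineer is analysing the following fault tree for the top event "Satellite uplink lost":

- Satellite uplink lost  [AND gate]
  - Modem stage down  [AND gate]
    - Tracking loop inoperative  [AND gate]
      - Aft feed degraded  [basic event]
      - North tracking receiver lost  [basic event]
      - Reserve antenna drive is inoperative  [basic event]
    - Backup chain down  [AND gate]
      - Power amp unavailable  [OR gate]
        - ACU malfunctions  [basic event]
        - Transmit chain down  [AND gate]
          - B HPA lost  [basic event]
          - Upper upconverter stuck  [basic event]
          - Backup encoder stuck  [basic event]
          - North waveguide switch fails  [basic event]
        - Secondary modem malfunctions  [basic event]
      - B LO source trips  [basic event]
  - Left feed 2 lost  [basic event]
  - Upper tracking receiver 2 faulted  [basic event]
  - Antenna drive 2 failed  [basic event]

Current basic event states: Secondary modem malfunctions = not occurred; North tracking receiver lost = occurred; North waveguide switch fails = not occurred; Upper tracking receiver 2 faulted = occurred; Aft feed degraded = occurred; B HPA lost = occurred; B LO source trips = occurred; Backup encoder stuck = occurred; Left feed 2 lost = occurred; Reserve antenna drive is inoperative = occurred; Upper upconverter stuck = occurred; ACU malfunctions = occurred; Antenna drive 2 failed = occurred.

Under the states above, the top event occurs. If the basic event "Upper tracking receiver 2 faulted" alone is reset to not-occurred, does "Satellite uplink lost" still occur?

No

Counterfactual: set "Upper tracking receiver 2 faulted" to not occurred.
Tracking loop inoperative [AND]: Aft feed degraded=occurs, North tracking receiver lost=occurs, Reserve antenna drive is inoperative=occurs → all inputs occur → occurs.
Transmit chain down [AND]: B HPA lost=occurs, Upper upconverter stuck=occurs, Backup encoder stuck=occurs, North waveguide switch fails=not → not all inputs occur → does not occur.
Power amp unavailable [OR]: ACU malfunctions=occurs, Transmit chain down=not, Secondary modem malfunctions=not → at least one input occurs → occurs.
Backup chain down [AND]: Power amp unavailable=occurs, B LO source trips=occurs → all inputs occur → occurs.
Modem stage down [AND]: Tracking loop inoperative=occurs, Backup chain down=occurs → all inputs occur → occurs.
Satellite uplink lost [AND]: Modem stage down=occurs, Left feed 2 lost=occurs, Upper tracking receiver 2 faulted=not, Antenna drive 2 failed=occurs → not all inputs occur → does not occur.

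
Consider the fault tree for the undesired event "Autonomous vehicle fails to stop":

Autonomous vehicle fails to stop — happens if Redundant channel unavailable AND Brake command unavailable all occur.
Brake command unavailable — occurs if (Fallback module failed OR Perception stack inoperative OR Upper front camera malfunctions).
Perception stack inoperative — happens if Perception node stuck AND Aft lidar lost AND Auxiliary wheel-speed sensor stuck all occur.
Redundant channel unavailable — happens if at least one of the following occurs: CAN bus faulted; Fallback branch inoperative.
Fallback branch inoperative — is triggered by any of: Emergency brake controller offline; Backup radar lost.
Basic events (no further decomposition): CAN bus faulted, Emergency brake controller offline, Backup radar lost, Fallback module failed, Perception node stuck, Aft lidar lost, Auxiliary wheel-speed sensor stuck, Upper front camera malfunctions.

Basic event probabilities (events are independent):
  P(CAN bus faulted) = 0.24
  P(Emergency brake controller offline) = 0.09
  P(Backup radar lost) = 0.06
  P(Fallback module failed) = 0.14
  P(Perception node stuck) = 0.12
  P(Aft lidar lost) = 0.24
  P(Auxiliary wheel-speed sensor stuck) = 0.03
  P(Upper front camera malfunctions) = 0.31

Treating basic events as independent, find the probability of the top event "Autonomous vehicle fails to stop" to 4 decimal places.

P(Fallback branch inoperative) [OR] = 1 − (1−0.09) × (1−0.06) = 0.144600
P(Redundant channel unavailable) [OR] = 1 − (1−0.24) × (1−0.144600) = 0.349896
P(Perception stack inoperative) [AND] = 0.12 × 0.24 × 0.03 = 0.000864
P(Brake command unavailable) [OR] = 1 − (1−0.14) × (1−0.000864) × (1−0.31) = 0.407113
P(Autonomous vehicle fails to stop) [AND] = 0.349896 × 0.407113 = 0.142447
Rounded to 4 decimal places: P(Autonomous vehicle fails to stop) ≈ 0.1424.

0.1424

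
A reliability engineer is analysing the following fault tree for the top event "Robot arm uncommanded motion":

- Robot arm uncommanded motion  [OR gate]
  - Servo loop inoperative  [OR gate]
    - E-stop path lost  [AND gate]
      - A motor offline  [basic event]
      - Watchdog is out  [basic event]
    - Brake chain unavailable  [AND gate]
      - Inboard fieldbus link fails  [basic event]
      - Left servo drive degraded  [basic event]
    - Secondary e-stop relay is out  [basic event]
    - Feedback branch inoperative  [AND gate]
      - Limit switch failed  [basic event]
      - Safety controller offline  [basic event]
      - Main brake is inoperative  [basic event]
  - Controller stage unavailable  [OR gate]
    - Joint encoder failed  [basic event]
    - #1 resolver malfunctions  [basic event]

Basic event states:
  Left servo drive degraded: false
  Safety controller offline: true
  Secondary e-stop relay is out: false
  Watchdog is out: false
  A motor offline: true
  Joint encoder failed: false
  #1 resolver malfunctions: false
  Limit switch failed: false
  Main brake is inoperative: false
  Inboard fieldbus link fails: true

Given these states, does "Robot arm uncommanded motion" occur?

No

E-stop path lost [AND]: A motor offline=occurs, Watchdog is out=not → not all inputs occur → does not occur.
Brake chain unavailable [AND]: Inboard fieldbus link fails=occurs, Left servo drive degraded=not → not all inputs occur → does not occur.
Feedback branch inoperative [AND]: Limit switch failed=not, Safety controller offline=occurs, Main brake is inoperative=not → not all inputs occur → does not occur.
Servo loop inoperative [OR]: E-stop path lost=not, Brake chain unavailable=not, Secondary e-stop relay is out=not, Feedback branch inoperative=not → no input occurs → does not occur.
Controller stage unavailable [OR]: Joint encoder failed=not, #1 resolver malfunctions=not → no input occurs → does not occur.
Robot arm uncommanded motion [OR]: Servo loop inoperative=not, Controller stage unavailable=not → no input occurs → does not occur.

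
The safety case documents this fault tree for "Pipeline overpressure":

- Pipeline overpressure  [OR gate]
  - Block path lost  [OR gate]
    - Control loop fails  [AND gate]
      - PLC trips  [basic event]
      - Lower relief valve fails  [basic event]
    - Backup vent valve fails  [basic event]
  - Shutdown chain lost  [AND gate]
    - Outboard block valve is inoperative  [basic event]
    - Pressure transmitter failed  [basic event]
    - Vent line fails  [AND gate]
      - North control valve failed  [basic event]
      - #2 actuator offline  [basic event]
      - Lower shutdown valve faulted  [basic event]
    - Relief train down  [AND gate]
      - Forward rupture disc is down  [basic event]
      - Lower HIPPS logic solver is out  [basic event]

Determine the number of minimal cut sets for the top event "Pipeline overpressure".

3

Control loop fails [AND]: one cut set from each child combined → 1 × 1 = 1 cut set(s).
Block path lost [OR]: union of children's cut sets → 2 cut set(s).
Vent line fails [AND]: one cut set from each child combined → 1 × 1 × 1 = 1 cut set(s).
Relief train down [AND]: one cut set from each child combined → 1 × 1 = 1 cut set(s).
Shutdown chain lost [AND]: one cut set from each child combined → 1 × 1 × 1 × 1 = 1 cut set(s).
Pipeline overpressure [OR]: union of children's cut sets → 3 cut set(s).
Minimal cut sets: {Lower relief valve fails, PLC trips}; {Backup vent valve fails}; {#2 actuator offline, Forward rupture disc is down, Lower HIPPS logic solver is out, Lower shutdown valve faulted, North control valve failed, Outboard block valve is inoperative, Pressure transmitter failed}.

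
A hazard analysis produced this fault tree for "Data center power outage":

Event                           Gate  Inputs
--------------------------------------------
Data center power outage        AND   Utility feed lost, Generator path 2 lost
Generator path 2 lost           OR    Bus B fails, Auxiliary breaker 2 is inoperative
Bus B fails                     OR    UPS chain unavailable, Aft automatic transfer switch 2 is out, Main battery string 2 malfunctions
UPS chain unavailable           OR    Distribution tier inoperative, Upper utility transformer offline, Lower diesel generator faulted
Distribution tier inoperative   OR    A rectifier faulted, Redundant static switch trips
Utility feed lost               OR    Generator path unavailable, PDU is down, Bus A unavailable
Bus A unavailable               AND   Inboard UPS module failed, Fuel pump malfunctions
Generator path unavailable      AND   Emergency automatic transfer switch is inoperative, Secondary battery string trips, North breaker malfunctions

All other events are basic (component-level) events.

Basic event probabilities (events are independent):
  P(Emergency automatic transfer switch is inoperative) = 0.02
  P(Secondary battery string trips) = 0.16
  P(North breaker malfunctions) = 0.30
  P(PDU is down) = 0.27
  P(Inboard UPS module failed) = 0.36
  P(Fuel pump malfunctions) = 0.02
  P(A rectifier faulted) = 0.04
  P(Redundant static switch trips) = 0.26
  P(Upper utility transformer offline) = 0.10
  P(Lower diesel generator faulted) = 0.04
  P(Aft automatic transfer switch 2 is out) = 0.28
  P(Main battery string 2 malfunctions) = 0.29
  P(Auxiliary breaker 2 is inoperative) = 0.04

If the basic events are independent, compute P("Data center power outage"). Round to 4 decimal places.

0.1928

P(Generator path unavailable) [AND] = 0.02 × 0.16 × 0.30 = 0.000960
P(Bus A unavailable) [AND] = 0.36 × 0.02 = 0.007200
P(Utility feed lost) [OR] = 1 − (1−0.000960) × (1−0.27) × (1−0.007200) = 0.275952
P(Distribution tier inoperative) [OR] = 1 − (1−0.04) × (1−0.26) = 0.289600
P(UPS chain unavailable) [OR] = 1 − (1−0.289600) × (1−0.10) × (1−0.04) = 0.386214
P(Bus B fails) [OR] = 1 − (1−0.386214) × (1−0.28) × (1−0.29) = 0.686233
P(Generator path 2 lost) [OR] = 1 − (1−0.686233) × (1−0.04) = 0.698784
P(Data center power outage) [AND] = 0.275952 × 0.698784 = 0.192831
Rounded to 4 decimal places: P(Data center power outage) ≈ 0.1928.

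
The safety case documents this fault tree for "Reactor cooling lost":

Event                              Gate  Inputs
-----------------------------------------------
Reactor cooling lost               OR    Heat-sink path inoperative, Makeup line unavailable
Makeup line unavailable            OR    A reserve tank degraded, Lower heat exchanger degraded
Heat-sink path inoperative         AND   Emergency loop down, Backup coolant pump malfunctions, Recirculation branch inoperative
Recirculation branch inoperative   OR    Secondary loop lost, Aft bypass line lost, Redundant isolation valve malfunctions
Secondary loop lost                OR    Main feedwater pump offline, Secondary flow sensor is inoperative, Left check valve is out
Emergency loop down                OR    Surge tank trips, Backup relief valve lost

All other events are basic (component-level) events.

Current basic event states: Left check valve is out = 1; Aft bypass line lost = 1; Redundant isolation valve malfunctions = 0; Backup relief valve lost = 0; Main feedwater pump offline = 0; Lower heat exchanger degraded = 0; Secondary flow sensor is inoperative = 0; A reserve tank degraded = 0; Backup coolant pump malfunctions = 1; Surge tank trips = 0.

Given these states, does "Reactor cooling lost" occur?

No

Emergency loop down [OR]: Surge tank trips=not, Backup relief valve lost=not → no input occurs → does not occur.
Secondary loop lost [OR]: Main feedwater pump offline=not, Secondary flow sensor is inoperative=not, Left check valve is out=occurs → at least one input occurs → occurs.
Recirculation branch inoperative [OR]: Secondary loop lost=occurs, Aft bypass line lost=occurs, Redundant isolation valve malfunctions=not → at least one input occurs → occurs.
Heat-sink path inoperative [AND]: Emergency loop down=not, Backup coolant pump malfunctions=occurs, Recirculation branch inoperative=occurs → not all inputs occur → does not occur.
Makeup line unavailable [OR]: A reserve tank degraded=not, Lower heat exchanger degraded=not → no input occurs → does not occur.
Reactor cooling lost [OR]: Heat-sink path inoperative=not, Makeup line unavailable=not → no input occurs → does not occur.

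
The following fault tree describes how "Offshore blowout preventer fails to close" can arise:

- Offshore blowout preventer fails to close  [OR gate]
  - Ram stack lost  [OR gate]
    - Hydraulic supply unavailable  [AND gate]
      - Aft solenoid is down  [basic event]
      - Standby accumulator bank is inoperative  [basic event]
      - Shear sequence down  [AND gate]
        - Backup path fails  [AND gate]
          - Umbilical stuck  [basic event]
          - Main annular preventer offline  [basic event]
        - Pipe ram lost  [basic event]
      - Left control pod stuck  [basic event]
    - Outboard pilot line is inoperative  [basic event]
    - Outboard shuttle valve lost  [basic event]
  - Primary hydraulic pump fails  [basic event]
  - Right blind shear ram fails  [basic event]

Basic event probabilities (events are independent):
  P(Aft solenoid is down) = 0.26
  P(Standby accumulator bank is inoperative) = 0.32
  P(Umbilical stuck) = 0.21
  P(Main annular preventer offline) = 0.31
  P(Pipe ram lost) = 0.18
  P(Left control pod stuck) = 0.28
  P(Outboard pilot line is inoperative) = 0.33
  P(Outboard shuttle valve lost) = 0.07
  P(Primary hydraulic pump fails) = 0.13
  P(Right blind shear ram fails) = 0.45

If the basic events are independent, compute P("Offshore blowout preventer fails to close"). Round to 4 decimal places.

0.7019

P(Backup path fails) [AND] = 0.21 × 0.31 = 0.065100
P(Shear sequence down) [AND] = 0.065100 × 0.18 = 0.011718
P(Hydraulic supply unavailable) [AND] = 0.26 × 0.32 × 0.011718 × 0.28 = 0.000273
P(Ram stack lost) [OR] = 1 − (1−0.000273) × (1−0.33) × (1−0.07) = 0.377070
P(Offshore blowout preventer fails to close) [OR] = 1 − (1−0.377070) × (1−0.13) × (1−0.45) = 0.701928
Rounded to 4 decimal places: P(Offshore blowout preventer fails to close) ≈ 0.7019.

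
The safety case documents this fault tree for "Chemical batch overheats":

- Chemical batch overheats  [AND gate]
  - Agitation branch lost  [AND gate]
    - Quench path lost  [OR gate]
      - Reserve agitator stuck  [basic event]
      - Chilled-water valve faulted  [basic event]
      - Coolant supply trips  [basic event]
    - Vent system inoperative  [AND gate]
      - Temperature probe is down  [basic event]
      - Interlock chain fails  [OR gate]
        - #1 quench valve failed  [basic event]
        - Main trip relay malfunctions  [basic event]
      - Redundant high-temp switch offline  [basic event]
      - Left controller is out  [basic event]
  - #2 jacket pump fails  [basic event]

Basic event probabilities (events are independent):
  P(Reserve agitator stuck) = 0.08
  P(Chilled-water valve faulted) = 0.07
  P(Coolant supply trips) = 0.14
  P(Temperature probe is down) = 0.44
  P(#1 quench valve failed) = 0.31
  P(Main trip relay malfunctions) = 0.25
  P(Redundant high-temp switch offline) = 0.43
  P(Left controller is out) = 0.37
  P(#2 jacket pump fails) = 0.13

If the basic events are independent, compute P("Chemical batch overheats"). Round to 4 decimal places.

0.0012

P(Quench path lost) [OR] = 1 − (1−0.08) × (1−0.07) × (1−0.14) = 0.264184
P(Interlock chain fails) [OR] = 1 − (1−0.31) × (1−0.25) = 0.482500
P(Vent system inoperative) [AND] = 0.44 × 0.482500 × 0.43 × 0.37 = 0.033777
P(Agitation branch lost) [AND] = 0.264184 × 0.033777 = 0.008923
P(Chemical batch overheats) [AND] = 0.008923 × 0.13 = 0.001160
Rounded to 4 decimal places: P(Chemical batch overheats) ≈ 0.0012.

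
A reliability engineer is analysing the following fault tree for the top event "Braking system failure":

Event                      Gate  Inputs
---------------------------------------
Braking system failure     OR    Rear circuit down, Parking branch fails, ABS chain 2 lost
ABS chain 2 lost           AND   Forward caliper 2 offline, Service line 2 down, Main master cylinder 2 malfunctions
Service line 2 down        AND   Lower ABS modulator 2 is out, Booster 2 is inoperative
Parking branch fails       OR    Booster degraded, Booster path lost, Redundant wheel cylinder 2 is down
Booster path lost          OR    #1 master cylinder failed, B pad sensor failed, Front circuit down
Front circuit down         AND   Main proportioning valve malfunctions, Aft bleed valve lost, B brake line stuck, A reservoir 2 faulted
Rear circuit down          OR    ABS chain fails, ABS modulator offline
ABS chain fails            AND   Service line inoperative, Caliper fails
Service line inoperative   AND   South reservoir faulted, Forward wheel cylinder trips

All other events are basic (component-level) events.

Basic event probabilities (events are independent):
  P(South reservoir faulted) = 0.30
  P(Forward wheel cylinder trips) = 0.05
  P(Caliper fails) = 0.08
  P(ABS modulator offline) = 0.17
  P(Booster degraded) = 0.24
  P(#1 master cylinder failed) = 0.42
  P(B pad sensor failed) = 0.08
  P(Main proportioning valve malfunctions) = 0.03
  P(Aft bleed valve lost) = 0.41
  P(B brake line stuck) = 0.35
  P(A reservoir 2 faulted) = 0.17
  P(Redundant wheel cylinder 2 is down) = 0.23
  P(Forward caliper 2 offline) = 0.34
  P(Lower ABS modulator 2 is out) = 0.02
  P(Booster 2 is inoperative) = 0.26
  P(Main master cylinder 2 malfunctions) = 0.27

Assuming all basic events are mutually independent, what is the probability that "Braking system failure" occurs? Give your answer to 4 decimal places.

0.7414

P(Service line inoperative) [AND] = 0.30 × 0.05 = 0.015000
P(ABS chain fails) [AND] = 0.015000 × 0.08 = 0.001200
P(Rear circuit down) [OR] = 1 − (1−0.001200) × (1−0.17) = 0.170996
P(Front circuit down) [AND] = 0.03 × 0.41 × 0.35 × 0.17 = 0.000732
P(Booster path lost) [OR] = 1 − (1−0.42) × (1−0.08) × (1−0.000732) = 0.466791
P(Parking branch fails) [OR] = 1 − (1−0.24) × (1−0.466791) × (1−0.23) = 0.687966
P(Service line 2 down) [AND] = 0.02 × 0.26 = 0.005200
P(ABS chain 2 lost) [AND] = 0.34 × 0.005200 × 0.27 = 0.000477
P(Braking system failure) [OR] = 1 − (1−0.170996) × (1−0.687966) × (1−0.000477) = 0.741446
Rounded to 4 decimal places: P(Braking system failure) ≈ 0.7414.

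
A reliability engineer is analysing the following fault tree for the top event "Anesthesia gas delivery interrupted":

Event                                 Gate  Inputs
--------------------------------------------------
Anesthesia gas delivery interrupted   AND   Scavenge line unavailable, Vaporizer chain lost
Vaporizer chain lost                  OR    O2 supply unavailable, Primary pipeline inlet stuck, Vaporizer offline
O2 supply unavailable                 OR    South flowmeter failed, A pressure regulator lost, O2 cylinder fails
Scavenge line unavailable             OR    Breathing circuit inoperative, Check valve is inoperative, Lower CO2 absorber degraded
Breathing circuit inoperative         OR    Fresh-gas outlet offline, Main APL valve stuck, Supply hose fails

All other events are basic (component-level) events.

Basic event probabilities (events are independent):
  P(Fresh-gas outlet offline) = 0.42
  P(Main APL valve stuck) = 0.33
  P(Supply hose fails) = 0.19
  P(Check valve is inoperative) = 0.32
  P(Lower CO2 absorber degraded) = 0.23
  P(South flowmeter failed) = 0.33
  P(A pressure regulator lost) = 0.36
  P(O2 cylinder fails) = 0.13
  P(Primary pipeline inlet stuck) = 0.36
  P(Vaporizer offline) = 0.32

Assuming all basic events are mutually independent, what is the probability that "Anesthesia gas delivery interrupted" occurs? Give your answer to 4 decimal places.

0.6996

P(Breathing circuit inoperative) [OR] = 1 − (1−0.42) × (1−0.33) × (1−0.19) = 0.685234
P(Scavenge line unavailable) [OR] = 1 − (1−0.685234) × (1−0.32) × (1−0.23) = 0.835189
P(O2 supply unavailable) [OR] = 1 − (1−0.33) × (1−0.36) × (1−0.13) = 0.626944
P(Vaporizer chain lost) [OR] = 1 − (1−0.626944) × (1−0.36) × (1−0.32) = 0.837646
P(Anesthesia gas delivery interrupted) [AND] = 0.835189 × 0.837646 = 0.699593
Rounded to 4 decimal places: P(Anesthesia gas delivery interrupted) ≈ 0.6996.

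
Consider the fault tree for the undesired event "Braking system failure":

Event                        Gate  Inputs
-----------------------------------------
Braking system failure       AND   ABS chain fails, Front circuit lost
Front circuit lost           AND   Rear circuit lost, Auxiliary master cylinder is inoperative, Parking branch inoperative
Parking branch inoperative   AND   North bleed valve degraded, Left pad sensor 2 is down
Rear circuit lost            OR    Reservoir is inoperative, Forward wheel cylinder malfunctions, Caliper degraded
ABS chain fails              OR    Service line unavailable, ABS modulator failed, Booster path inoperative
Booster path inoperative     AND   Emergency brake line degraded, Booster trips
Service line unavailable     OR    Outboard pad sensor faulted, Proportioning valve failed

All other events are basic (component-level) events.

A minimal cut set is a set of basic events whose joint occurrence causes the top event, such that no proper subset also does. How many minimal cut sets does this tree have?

12

Service line unavailable [OR]: union of children's cut sets → 2 cut set(s).
Booster path inoperative [AND]: one cut set from each child combined → 1 × 1 = 1 cut set(s).
ABS chain fails [OR]: union of children's cut sets → 4 cut set(s).
Rear circuit lost [OR]: union of children's cut sets → 3 cut set(s).
Parking branch inoperative [AND]: one cut set from each child combined → 1 × 1 = 1 cut set(s).
Front circuit lost [AND]: one cut set from each child combined → 3 × 1 × 1 = 3 cut set(s).
Braking system failure [AND]: one cut set from each child combined → 4 × 3 = 12 cut set(s).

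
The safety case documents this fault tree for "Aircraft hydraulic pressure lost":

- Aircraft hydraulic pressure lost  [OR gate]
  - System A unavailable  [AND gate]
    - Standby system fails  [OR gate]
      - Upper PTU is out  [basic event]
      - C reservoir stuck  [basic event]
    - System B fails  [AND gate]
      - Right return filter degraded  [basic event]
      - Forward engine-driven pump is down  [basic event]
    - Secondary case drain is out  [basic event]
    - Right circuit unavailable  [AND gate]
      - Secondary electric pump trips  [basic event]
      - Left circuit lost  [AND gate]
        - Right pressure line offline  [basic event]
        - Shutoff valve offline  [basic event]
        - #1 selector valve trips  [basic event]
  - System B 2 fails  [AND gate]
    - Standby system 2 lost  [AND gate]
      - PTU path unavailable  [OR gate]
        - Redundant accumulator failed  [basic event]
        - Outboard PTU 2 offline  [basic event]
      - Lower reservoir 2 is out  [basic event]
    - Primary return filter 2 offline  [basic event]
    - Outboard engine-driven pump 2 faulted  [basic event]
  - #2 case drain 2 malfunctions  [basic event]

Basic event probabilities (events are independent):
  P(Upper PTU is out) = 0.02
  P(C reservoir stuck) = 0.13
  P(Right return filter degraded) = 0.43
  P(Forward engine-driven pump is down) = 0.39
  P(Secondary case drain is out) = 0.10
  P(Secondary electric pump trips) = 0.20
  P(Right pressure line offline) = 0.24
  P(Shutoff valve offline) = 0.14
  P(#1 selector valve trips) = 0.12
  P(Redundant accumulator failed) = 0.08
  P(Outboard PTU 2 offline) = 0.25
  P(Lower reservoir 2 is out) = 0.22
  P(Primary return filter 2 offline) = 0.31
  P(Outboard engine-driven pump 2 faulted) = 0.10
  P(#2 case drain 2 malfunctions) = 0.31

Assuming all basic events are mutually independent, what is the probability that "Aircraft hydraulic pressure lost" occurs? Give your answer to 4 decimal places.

0.3115

P(Standby system fails) [OR] = 1 − (1−0.02) × (1−0.13) = 0.147400
P(System B fails) [AND] = 0.43 × 0.39 = 0.167700
P(Left circuit lost) [AND] = 0.24 × 0.14 × 0.12 = 0.004032
P(Right circuit unavailable) [AND] = 0.20 × 0.004032 = 0.000806
P(System A unavailable) [AND] = 0.147400 × 0.167700 × 0.10 × 0.000806 = 0.000002
P(PTU path unavailable) [OR] = 1 − (1−0.08) × (1−0.25) = 0.310000
P(Standby system 2 lost) [AND] = 0.310000 × 0.22 = 0.068200
P(System B 2 fails) [AND] = 0.068200 × 0.31 × 0.10 = 0.002114
P(Aircraft hydraulic pressure lost) [OR] = 1 − (1−0.000002) × (1−0.002114) × (1−0.31) = 0.311460
Rounded to 4 decimal places: P(Aircraft hydraulic pressure lost) ≈ 0.3115.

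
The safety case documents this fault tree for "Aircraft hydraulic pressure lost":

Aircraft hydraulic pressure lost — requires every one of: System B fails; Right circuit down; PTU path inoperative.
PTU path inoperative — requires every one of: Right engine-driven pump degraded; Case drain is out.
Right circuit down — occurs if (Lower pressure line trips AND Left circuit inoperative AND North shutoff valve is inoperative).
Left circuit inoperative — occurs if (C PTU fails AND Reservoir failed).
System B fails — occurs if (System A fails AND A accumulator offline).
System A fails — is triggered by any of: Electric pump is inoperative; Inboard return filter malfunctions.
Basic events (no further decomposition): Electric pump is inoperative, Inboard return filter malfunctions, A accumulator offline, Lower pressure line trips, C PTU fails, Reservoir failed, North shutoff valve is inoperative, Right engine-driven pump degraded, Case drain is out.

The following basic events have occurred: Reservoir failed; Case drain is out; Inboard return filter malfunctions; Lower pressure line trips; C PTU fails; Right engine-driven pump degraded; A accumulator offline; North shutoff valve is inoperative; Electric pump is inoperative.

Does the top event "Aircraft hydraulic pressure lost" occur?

System A fails [OR]: Electric pump is inoperative=occurs, Inboard return filter malfunctions=occurs → at least one input occurs → occurs.
System B fails [AND]: System A fails=occurs, A accumulator offline=occurs → all inputs occur → occurs.
Left circuit inoperative [AND]: C PTU fails=occurs, Reservoir failed=occurs → all inputs occur → occurs.
Right circuit down [AND]: Lower pressure line trips=occurs, Left circuit inoperative=occurs, North shutoff valve is inoperative=occurs → all inputs occur → occurs.
PTU path inoperative [AND]: Right engine-driven pump degraded=occurs, Case drain is out=occurs → all inputs occur → occurs.
Aircraft hydraulic pressure lost [AND]: System B fails=occurs, Right circuit down=occurs, PTU path inoperative=occurs → all inputs occur → occurs.

Yes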